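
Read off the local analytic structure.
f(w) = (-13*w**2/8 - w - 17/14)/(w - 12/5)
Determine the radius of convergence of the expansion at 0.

The radius of convergence is 12/5.

Denominator factor (w - 12/5): pole of order 1 at 12/5, modulus 12/5.
The radius of convergence is the smallest modulus among the singular points: 12/5.


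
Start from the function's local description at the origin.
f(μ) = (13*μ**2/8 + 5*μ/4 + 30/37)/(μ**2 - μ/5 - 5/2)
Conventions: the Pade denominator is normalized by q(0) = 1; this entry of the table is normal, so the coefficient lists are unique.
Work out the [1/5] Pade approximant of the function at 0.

Taylor coefficients needed (expand at 0): a_0 = -12/37, a_1 = -877/1850, a_2 = -68617/92500, a_3 = -150633/1156250, a_4 = -8275859/28906250, a_5 = -10553266/361328125, a_6 = -1013375843/9033203125.
Write the denominator as Q(μ) = 1 + q1*μ + q2*μ^2 + q3*μ^3 + q4*μ^4 + q5*μ^5. Requiring Q*f - P = O(μ^7) with deg P <= 1 kills the coefficients of μ^2..μ^6 in Q*f:
  μ^2: a_2 + q1*a_1 + q2*a_0 = 0, i.e. -68617/92500 + (-877/1850)*q1 + (-12/37)*q2 = 0.
  μ^3: a_3 + q1*a_2 + q2*a_1 + q3*a_0 = 0, i.e. -150633/1156250 + (-68617/92500)*q1 + (-877/1850)*q2 + (-12/37)*q3 = 0.
  μ^4: a_4 + q1*a_3 + q2*a_2 + q3*a_1 + q4*a_0 = 0, i.e. -8275859/28906250 + (-150633/1156250)*q1 + (-68617/92500)*q2 + (-877/1850)*q3 + (-12/37)*q4 = 0.
  μ^5: a_5 + q1*a_4 + q2*a_3 + q3*a_2 + q4*a_1 + q5*a_0 = 0, i.e. -10553266/361328125 + (-8275859/28906250)*q1 + (-150633/1156250)*q2 + (-68617/92500)*q3 + (-877/1850)*q4 + (-12/37)*q5 = 0.
  μ^6: a_6 + q1*a_5 + q2*a_4 + q3*a_3 + q4*a_2 + q5*a_1 = 0, i.e. -1013375843/9033203125 + (-10553266/361328125)*q1 + (-8275859/28906250)*q2 + (-150633/1156250)*q3 + (-68617/92500)*q4 + (-877/1850)*q5 = 0.
Solving this linear system: q1 = -127328471/9957550, q2 = 326673083/19915100, q3 = 969730333/199151000, q4 = -16084147937/398302000, q5 = 209093923181/3983020000.
The numerator is Q*f truncated at degree 1: P0 = a_0 = -12/37; P1 = a_1 + q1*a_0 = 54131449/14737174.

The Pade approximant has numerator coefficients [-12/37, 54131449/14737174]; denominator coefficients [1, -127328471/9957550, 326673083/19915100, 969730333/199151000, -16084147937/398302000, 209093923181/3983020000].


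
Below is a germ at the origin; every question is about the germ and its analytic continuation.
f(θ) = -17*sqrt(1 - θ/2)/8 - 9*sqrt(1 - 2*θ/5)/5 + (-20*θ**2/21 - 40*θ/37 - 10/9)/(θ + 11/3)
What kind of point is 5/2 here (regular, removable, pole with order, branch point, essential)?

The term (-9/5)*sqrt(1 - θ/(5/2)) has argument 1 - 5/2/(5/2) = 0 at 5/2: a square-root (algebraic, two-sheeted) branch point; the remaining terms are analytic or single-valued there.

The point is an algebraic (square-root) branch point.


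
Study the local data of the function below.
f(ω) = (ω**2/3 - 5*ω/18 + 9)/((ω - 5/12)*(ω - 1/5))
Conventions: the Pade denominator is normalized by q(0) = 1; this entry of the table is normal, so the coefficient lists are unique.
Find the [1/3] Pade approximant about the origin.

The Pade approximant has numerator coefficients [108, 2858618210/40504629]; denominator coefficients [1, -453359041/67507715, 93430518/13501543, 560583108/67507715].

Taylor coefficients needed (expand at 0): a_0 = 108, a_1 = 11938/15, a_2 = 344806/75, a_3 = 9176422/375, a_4 = 236085814/1875.
Write the denominator as Q(ω) = 1 + q1*ω + q2*ω^2 + q3*ω^3. Requiring Q*f - P = O(ω^5) with deg P <= 1 kills the coefficients of ω^2..ω^4 in Q*f:
  ω^2: a_2 + q1*a_1 + q2*a_0 = 0, i.e. 344806/75 + (11938/15)*q1 + (108)*q2 = 0.
  ω^3: a_3 + q1*a_2 + q2*a_1 + q3*a_0 = 0, i.e. 9176422/375 + (344806/75)*q1 + (11938/15)*q2 + (108)*q3 = 0.
  ω^4: a_4 + q1*a_3 + q2*a_2 + q3*a_1 = 0, i.e. 236085814/1875 + (9176422/375)*q1 + (344806/75)*q2 + (11938/15)*q3 = 0.
Solving this linear system: q1 = -453359041/67507715, q2 = 93430518/13501543, q3 = 560583108/67507715.
The numerator is Q*f truncated at degree 1: P0 = a_0 = 108; P1 = a_1 + q1*a_0 = 2858618210/40504629.


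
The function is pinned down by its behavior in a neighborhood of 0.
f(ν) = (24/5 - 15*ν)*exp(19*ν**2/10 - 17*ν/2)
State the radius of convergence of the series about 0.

The factor exp(19*ν**2/10 - 17*ν/2) is entire and contributes no finite singular point.
The polynomial part has no poles.
No finite singular points: the Taylor series at 0 converges everywhere.

The radius of convergence is infinite.


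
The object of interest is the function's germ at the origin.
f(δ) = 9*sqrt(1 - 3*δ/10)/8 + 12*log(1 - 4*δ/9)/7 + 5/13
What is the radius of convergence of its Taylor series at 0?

Branch term (12/7)*log(1 - δ/(9/4)): its argument vanishes at δ = 9/4, a logarithmic branch point, modulus 9/4.
Branch term (9/8)*sqrt(1 - δ/(10/3)): its argument vanishes at δ = 10/3, a square-root branch point, modulus 10/3.
The radius of convergence is the smallest modulus among the singular points: 9/4.

The radius of convergence is 9/4.


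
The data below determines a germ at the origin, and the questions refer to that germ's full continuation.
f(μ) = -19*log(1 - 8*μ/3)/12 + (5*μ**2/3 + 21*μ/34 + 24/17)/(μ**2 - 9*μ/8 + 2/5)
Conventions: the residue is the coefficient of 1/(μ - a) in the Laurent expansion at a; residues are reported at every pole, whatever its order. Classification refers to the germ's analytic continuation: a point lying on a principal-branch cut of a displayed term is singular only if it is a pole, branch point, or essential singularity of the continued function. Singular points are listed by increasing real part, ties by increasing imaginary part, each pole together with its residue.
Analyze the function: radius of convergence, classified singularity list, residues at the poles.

Denominator factor (μ**2 - 9*μ/8 + 2/5): discriminant -107/320, complex-conjugate roots (9/16) + ((1/80)*sqrt(535))*i and (9/16) - ((1/80)*sqrt(535))*i; poles of order 1, moduli (1/5)*sqrt(10) and (1/5)*sqrt(10).
Branch term (-19/12)*log(1 - μ/(3/8)): its argument vanishes at μ = 3/8, a logarithmic branch point, modulus 3/8.
The radius of convergence is the smallest modulus among the singular points: 3/8.
The branch term is analytic at (9/16) - ((1/80)*sqrt(535))*i and contributes nothing to the residue; only the rational part matters.
The factor μ**2 - 9*μ/8 + 2/5 splits as (μ - a)(μ - a') with a = (9/16) - ((1/80)*sqrt(535))*i, a' = (9/16) + ((1/80)*sqrt(535))*i. At the order-1 pole a set g(μ) = (μ - a)*(rational part) = [5*μ**2/3 + 21*μ/34 + 24/17] / (μ - a').
Simple pole: residue = g(a) at a = (9/16) - ((1/80)*sqrt(535))*i, which is (339/272) + ((131/816)*sqrt(535))*i.
The branch term is analytic at (9/16) + ((1/80)*sqrt(535))*i and contributes nothing to the residue; only the rational part matters.
The factor μ**2 - 9*μ/8 + 2/5 splits as (μ - a)(μ - a') with a = (9/16) + ((1/80)*sqrt(535))*i, a' = (9/16) - ((1/80)*sqrt(535))*i. At the order-1 pole a set g(μ) = (μ - a)*(rational part) = [5*μ**2/3 + 21*μ/34 + 24/17] / (μ - a').
Simple pole: residue = g(a) at a = (9/16) + ((1/80)*sqrt(535))*i, which is (339/272) - ((131/816)*sqrt(535))*i.
List the singular points by increasing real part (a conjugate pair: the negative imaginary part first).

Radius of convergence at 0: 3/8.
At 3/8: a logarithmic branch point.
At (9/16) - ((1/80)*sqrt(535))*i: a pole of order 1; residue (339/272) + ((131/816)*sqrt(535))*i.
At (9/16) + ((1/80)*sqrt(535))*i: a pole of order 1; residue (339/272) - ((131/816)*sqrt(535))*i.


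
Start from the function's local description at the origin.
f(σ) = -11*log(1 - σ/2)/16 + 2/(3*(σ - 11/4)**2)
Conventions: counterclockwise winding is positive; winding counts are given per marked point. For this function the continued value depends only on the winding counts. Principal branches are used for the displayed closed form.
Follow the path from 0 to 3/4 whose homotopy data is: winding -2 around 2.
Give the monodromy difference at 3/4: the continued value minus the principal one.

Continued minus principal equals (11/4)*pi*i.

The rational part is single-valued and drops out of the difference; each branch term changes only by its own monodromy.
(-11/16)*log(1 - σ/(2)): each positive loop around 2 adds 2*pi*i to the log, so winding -2 contributes (-11/16)*(-2)*2*pi*i = (11/4)*pi*i.
Summing the contributions at σ = 3/4 gives (11/4)*pi*i.


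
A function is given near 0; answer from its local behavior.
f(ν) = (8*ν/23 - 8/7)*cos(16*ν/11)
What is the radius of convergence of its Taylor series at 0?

The factor cos(16*ν/11) is entire and contributes no finite singular point.
The polynomial part has no poles.
No finite singular points: the Taylor series at 0 converges everywhere.

The radius of convergence is infinite.


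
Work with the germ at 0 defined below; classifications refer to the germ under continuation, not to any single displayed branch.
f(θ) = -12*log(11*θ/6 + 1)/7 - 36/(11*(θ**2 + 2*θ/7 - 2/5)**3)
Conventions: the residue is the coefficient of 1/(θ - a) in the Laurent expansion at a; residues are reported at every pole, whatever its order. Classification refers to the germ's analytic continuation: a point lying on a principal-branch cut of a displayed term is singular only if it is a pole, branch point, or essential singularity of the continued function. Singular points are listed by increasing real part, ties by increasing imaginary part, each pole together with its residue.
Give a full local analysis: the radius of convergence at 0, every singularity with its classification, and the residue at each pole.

Radius of convergence at 0: -1/7 + (1/35)*sqrt(515).
At -1/7 - (1/35)*sqrt(515): a pole of order 3; residue (11344725/48079988)*sqrt(515).
At -6/11: a logarithmic branch point.
At -1/7 + (1/35)*sqrt(515): a pole of order 3; residue -(11344725/48079988)*sqrt(515).

Denominator factor (θ**2 + 2*θ/7 - 2/5)^3: discriminant 412/245, real irrational roots -1/7 + (1/35)*sqrt(515) and -1/7 - (1/35)*sqrt(515); poles of order 3, moduli -1/7 + (1/35)*sqrt(515) and 1/7 + (1/35)*sqrt(515).
Branch term (-12/7)*log(1 - θ/(-6/11)): its argument vanishes at θ = -6/11, a logarithmic branch point, modulus 6/11.
The radius of convergence is the smallest modulus among the singular points: -1/7 + (1/35)*sqrt(515).
The branch term is analytic at -1/7 - (1/35)*sqrt(515) and contributes nothing to the residue; only the rational part matters.
The factor θ**2 + 2*θ/7 - 2/5 splits as (θ - a)(θ - a') with a = -1/7 - (1/35)*sqrt(515), a' = -1/7 + (1/35)*sqrt(515). At the order-3 pole a set g(θ) = (θ - a)^3*(rational part) = [-36/11] / (θ - a')^3.
Order-3 pole: residue = g''(a)/2; g''(-1/7 - (1/35)*sqrt(515)) = (11344725/24039994)*sqrt(515), so the residue is (11344725/48079988)*sqrt(515).
The branch term is analytic at -1/7 + (1/35)*sqrt(515) and contributes nothing to the residue; only the rational part matters.
The factor θ**2 + 2*θ/7 - 2/5 splits as (θ - a)(θ - a') with a = -1/7 + (1/35)*sqrt(515), a' = -1/7 - (1/35)*sqrt(515). At the order-3 pole a set g(θ) = (θ - a)^3*(rational part) = [-36/11] / (θ - a')^3.
Order-3 pole: residue = g''(a)/2; g''(-1/7 + (1/35)*sqrt(515)) = -(11344725/24039994)*sqrt(515), so the residue is -(11344725/48079988)*sqrt(515).
List the singular points by increasing real part (a conjugate pair: the negative imaginary part first).


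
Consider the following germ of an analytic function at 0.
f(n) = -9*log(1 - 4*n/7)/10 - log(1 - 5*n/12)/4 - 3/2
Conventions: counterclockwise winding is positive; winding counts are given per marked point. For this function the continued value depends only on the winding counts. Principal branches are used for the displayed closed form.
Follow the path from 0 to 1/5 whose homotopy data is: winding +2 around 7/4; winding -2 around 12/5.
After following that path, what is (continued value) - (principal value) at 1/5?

Continued minus principal equals -(13/5)*pi*i.

The rational part is single-valued and drops out of the difference; each branch term changes only by its own monodromy.
(-1/4)*log(1 - n/(12/5)): each positive loop around 12/5 adds 2*pi*i to the log, so winding -2 contributes (-1/4)*(-2)*2*pi*i = pi*i.
(-9/10)*log(1 - n/(7/4)): each positive loop around 7/4 adds 2*pi*i to the log, so winding +2 contributes (-9/10)*(2)*2*pi*i = -(18/5)*pi*i.
Summing the contributions at n = 1/5 gives -(13/5)*pi*i.


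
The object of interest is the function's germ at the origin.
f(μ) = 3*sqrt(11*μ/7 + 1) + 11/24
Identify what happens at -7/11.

The point is an algebraic (square-root) branch point.

The term (3)*sqrt(1 - μ/(-7/11)) has argument 1 - -7/11/(-7/11) = 0 at -7/11: a square-root (algebraic, two-sheeted) branch point; the remaining terms are analytic or single-valued there.


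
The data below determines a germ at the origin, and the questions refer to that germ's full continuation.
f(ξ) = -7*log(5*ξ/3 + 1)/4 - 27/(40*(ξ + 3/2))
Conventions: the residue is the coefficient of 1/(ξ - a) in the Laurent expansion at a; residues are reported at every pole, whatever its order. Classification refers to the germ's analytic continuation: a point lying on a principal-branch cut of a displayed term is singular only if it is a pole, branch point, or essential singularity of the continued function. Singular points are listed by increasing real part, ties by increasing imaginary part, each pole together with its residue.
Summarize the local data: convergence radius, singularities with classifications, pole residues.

Radius of convergence at 0: 3/5.
At -3/2: a pole of order 1; residue -27/40.
At -3/5: a logarithmic branch point.

Denominator factor (ξ + 3/2): pole of order 1 at -3/2, modulus 3/2.
Branch term (-7/4)*log(1 - ξ/(-3/5)): its argument vanishes at ξ = -3/5, a logarithmic branch point, modulus 3/5.
The radius of convergence is the smallest modulus among the singular points: 3/5.
The branch term is analytic at -3/2 and contributes nothing to the residue; only the rational part matters.
At the order-1 pole -3/2 set g(ξ) = (ξ - (-3/2))*(rational part) = -27/40.
Simple pole: residue = g(a) at a = -3/2, which is -27/40.
List the singular points by increasing real part (a conjugate pair: the negative imaginary part first).


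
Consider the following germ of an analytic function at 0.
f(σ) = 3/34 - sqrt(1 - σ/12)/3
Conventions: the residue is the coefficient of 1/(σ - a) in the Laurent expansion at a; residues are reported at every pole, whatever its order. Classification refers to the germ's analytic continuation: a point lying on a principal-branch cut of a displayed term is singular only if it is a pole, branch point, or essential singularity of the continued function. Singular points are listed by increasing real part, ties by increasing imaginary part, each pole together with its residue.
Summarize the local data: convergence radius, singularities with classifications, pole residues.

Radius of convergence at 0: 12.
At 12: an algebraic (square-root) branch point.

Branch term (-1/3)*sqrt(1 - σ/(12)): its argument vanishes at σ = 12, a square-root branch point, modulus 12.
The radius of convergence is the smallest modulus among the singular points: 12.


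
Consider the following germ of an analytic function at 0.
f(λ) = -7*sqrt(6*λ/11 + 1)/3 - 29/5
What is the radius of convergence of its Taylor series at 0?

The radius of convergence is 11/6.

Branch term (-7/3)*sqrt(1 - λ/(-11/6)): its argument vanishes at λ = -11/6, a square-root branch point, modulus 11/6.
The radius of convergence is the smallest modulus among the singular points: 11/6.


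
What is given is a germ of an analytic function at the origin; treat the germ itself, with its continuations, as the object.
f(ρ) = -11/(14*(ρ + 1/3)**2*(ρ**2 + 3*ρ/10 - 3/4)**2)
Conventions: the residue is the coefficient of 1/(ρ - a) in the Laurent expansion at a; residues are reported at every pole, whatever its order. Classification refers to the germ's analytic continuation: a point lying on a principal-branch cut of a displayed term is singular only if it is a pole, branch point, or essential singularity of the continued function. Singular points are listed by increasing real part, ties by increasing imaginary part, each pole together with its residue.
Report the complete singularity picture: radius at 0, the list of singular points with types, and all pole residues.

Radius of convergence at 0: 1/3.
At -3/20 - (1/20)*sqrt(309): a pole of order 2; residue -11761200/16468459 - (13863436400/174713881531)*sqrt(309).
At -1/3: a pole of order 2; residue 23522400/16468459.
At -3/20 + (1/20)*sqrt(309): a pole of order 2; residue -11761200/16468459 + (13863436400/174713881531)*sqrt(309).


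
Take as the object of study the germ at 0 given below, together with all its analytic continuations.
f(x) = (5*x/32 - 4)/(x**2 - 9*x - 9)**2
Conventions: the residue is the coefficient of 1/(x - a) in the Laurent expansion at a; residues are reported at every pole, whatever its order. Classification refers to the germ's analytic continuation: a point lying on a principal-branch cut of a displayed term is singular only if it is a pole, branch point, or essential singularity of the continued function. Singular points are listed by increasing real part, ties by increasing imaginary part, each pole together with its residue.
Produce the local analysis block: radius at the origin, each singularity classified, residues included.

Denominator factor (x**2 - 9*x - 9)^2: discriminant 117, real irrational roots 9/2 + (3/2)*sqrt(13) and 9/2 - (3/2)*sqrt(13); poles of order 2, moduli 9/2 + (3/2)*sqrt(13) and -9/2 + (3/2)*sqrt(13).
The radius of convergence is the smallest modulus among the singular points: -9/2 + (3/2)*sqrt(13).
The factor x**2 - 9*x - 9 splits as (x - a)(x - a') with a = 9/2 - (3/2)*sqrt(13), a' = 9/2 + (3/2)*sqrt(13). At the order-2 pole a set g(x) = (x - a)^2*f(x) = [5*x/32 - 4] / (x - a')^2.
Order-2 pole: residue = g'(a); g'(9/2 - (3/2)*sqrt(13)) = -(211/146016)*sqrt(13), so the residue is -(211/146016)*sqrt(13).
The factor x**2 - 9*x - 9 splits as (x - a)(x - a') with a = 9/2 + (3/2)*sqrt(13), a' = 9/2 - (3/2)*sqrt(13). At the order-2 pole a set g(x) = (x - a)^2*f(x) = [5*x/32 - 4] / (x - a')^2.
Order-2 pole: residue = g'(a); g'(9/2 + (3/2)*sqrt(13)) = (211/146016)*sqrt(13), so the residue is (211/146016)*sqrt(13).
List the singular points by increasing real part (a conjugate pair: the negative imaginary part first).

Radius of convergence at 0: -9/2 + (3/2)*sqrt(13).
At 9/2 - (3/2)*sqrt(13): a pole of order 2; residue -(211/146016)*sqrt(13).
At 9/2 + (3/2)*sqrt(13): a pole of order 2; residue (211/146016)*sqrt(13).


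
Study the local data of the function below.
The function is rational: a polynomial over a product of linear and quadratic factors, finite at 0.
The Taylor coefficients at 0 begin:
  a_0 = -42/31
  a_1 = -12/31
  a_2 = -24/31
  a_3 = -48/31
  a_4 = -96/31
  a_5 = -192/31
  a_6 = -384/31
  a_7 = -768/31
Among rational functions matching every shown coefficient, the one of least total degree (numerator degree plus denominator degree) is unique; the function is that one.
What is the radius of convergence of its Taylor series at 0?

No rational of total degree below 2 reproduces all 8 coefficients; solving the [1/1] Pade equations on them gives f(σ) = (21/31 - 36*σ/31)/(σ - 1/2), whose expansion matches every shown term.
Denominator factor (σ - 1/2): pole of order 1 at 1/2, modulus 1/2.
The radius of convergence is the smallest modulus among the singular points: 1/2.

The radius of convergence is 1/2.


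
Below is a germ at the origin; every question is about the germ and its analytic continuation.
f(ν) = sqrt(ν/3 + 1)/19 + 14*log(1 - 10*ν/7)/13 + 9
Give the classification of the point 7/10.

The term (14/13)*log(1 - ν/(7/10)) has argument 1 - 7/10/(7/10) = 0 at 7/10: a logarithmic (infinitely-sheeted) branch point; the remaining terms are analytic or single-valued there.

The point is a logarithmic branch point.


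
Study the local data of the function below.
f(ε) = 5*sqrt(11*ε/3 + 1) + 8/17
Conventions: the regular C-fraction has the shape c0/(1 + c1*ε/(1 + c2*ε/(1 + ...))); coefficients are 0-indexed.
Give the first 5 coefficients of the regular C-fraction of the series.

Taylor coefficients (expand at 0): a_0 = 93/17, a_1 = 55/6, a_2 = -605/72, a_3 = 6655/432, a_4 = -366025/10368.
c0 = a_0 = 93/17. Peel one level at a time: if S = 1 + c*ε/S' with S'(0) = 1, then c is the ε-coefficient of S and S' = c*ε/(S - 1).
S_1 = c0/f = 1 + (-935/558)*ε + (2704955/622728)*ε^2 + ...; c1 = -935/558.
S_2 = c1*ε/(S_1 - 1) = 1 + (2893/1116)*ε + (-121/144)*ε^2 + ...; c2 = 2893/1116.
S_3 = c2*ε/(S_2 - 1) = 1 + (341/1052)*ε + (-1624183/3320112)*ε^2 + ...; c3 = 341/1052.
S_4 = c3*ε/(S_3 - 1) = 1 + (4763/3156)*ε + ...; c4 = 4763/3156.

The regular C-fraction coefficients are [93/17, -935/558, 2893/1116, 341/1052, 4763/3156].


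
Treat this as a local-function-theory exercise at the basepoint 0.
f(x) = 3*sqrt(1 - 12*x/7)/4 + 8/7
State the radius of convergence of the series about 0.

The radius of convergence is 7/12.

Branch term (3/4)*sqrt(1 - x/(7/12)): its argument vanishes at x = 7/12, a square-root branch point, modulus 7/12.
The radius of convergence is the smallest modulus among the singular points: 7/12.


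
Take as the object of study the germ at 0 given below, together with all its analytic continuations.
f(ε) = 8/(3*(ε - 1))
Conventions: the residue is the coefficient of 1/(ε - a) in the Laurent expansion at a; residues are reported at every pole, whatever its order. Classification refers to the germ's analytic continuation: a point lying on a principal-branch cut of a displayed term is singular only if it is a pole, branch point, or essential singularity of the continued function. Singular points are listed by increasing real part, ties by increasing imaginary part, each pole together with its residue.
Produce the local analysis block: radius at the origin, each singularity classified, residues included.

Denominator factor (ε - 1): pole of order 1 at 1, modulus 1.
The radius of convergence is the smallest modulus among the singular points: 1.
At the order-1 pole 1 set g(ε) = (ε - (1))*f(ε) = 8/3.
Simple pole: residue = g(a) at a = 1, which is 8/3.

Radius of convergence at 0: 1.
At 1: a pole of order 1; residue 8/3.


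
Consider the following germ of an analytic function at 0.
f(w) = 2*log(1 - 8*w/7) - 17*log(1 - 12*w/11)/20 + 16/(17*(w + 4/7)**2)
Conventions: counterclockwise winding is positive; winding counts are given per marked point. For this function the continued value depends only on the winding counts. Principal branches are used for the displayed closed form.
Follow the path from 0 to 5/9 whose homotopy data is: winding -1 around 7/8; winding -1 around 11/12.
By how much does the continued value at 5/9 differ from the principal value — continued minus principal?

Continued minus principal equals -(23/10)*pi*i.

The rational part is single-valued and drops out of the difference; each branch term changes only by its own monodromy.
(-17/20)*log(1 - w/(11/12)): each positive loop around 11/12 adds 2*pi*i to the log, so winding -1 contributes (-17/20)*(-1)*2*pi*i = (17/10)*pi*i.
(2)*log(1 - w/(7/8)): each positive loop around 7/8 adds 2*pi*i to the log, so winding -1 contributes (2)*(-1)*2*pi*i = -(4)*pi*i.
Summing the contributions at w = 5/9 gives -(23/10)*pi*i.


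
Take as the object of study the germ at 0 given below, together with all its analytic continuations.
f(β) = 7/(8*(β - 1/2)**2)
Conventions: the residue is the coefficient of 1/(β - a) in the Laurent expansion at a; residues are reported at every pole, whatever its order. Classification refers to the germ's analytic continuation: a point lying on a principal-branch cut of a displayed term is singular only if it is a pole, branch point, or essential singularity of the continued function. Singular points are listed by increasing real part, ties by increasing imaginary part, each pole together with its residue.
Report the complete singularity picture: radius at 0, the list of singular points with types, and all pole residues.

Radius of convergence at 0: 1/2.
At 1/2: a pole of order 2; residue 0.

Denominator factor (β - 1/2)^2: pole of order 2 at 1/2, modulus 1/2.
The radius of convergence is the smallest modulus among the singular points: 1/2.
At the order-2 pole 1/2 set g(β) = (β - (1/2))^2*f(β) = 7/8.
Order-2 pole: residue = g'(a); g'(1/2) = 0, so the residue is 0.


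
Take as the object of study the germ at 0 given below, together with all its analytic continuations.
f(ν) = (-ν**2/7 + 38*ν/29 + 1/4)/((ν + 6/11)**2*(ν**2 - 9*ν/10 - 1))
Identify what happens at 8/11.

Denominator factors: ν**2 - 9*ν/10 - 1 = -681/605 at ν = 8/11; ν + 6/11 = 14/11 at ν = 8/11 — none vanishes.
So the germ continues analytically to 8/11.

The point is a regular point.


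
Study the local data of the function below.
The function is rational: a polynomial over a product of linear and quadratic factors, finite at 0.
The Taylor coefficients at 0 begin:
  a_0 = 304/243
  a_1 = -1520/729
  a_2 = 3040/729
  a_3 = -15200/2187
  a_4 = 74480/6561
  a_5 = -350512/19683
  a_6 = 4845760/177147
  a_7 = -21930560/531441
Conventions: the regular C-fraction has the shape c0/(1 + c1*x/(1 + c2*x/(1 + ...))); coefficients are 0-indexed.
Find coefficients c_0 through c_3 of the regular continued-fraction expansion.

Taylor coefficients (read off): a_0 = 304/243, a_1 = -1520/729, a_2 = 3040/729, a_3 = -15200/2187.
c0 = a_0 = 304/243. Peel one level at a time: if S = 1 + c*x/S' with S'(0) = 1, then c is the x-coefficient of S and S' = c*x/(S - 1).
S_1 = c0/f = 1 + (5/3)*x + (-5/9)*x^2 + ...; c1 = 5/3.
S_2 = c1*x/(S_1 - 1) = 1 + (1/3)*x + (2/3)*x^2 + ...; c2 = 1/3.
S_3 = c2*x/(S_2 - 1) = 1 + (-2)*x + ...; c3 = -2.

The regular C-fraction coefficients are [304/243, 5/3, 1/3, -2].


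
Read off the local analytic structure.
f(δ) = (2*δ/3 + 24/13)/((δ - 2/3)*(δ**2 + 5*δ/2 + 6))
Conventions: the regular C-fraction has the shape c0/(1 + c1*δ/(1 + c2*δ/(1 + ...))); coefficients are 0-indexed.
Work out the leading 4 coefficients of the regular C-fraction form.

The regular C-fraction coefficients are [-6/13, -13/9, 41/936, 18201/4264].

Taylor coefficients (expand at 0): a_0 = -6/13, a_1 = -2/3, a_2 = -437/468, a_3 = -8045/5616.
c0 = a_0 = -6/13. Peel one level at a time: if S = 1 + c*δ/S' with S'(0) = 1, then c is the δ-coefficient of S and S' = c*δ/(S - 1).
S_1 = c0/f = 1 + (-13/9)*δ + (41/648)*δ^2 + ...; c1 = -13/9.
S_2 = c1*δ/(S_1 - 1) = 1 + (41/936)*δ + (-6067/32448)*δ^2 + ...; c2 = 41/936.
S_3 = c2*δ/(S_2 - 1) = 1 + (18201/4264)*δ + ...; c3 = 18201/4264.


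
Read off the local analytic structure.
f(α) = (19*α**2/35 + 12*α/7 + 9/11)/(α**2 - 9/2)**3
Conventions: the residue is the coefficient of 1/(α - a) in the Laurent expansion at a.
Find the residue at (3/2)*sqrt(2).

The factor α**2 - 9/2 splits as (α - a)(α - a') with a = (3/2)*sqrt(2), a' = -(3/2)*sqrt(2). At the order-3 pole a set g(α) = (α - a)^3*f(α) = [19*α**2/35 + 12*α/7 + 9/11] / (α - a')^3.
Order-3 pole: residue = g''(a)/2; g''((3/2)*sqrt(2)) = (1/41580)*sqrt(2), so the residue is (1/83160)*sqrt(2).

The residue is (1/83160)*sqrt(2).


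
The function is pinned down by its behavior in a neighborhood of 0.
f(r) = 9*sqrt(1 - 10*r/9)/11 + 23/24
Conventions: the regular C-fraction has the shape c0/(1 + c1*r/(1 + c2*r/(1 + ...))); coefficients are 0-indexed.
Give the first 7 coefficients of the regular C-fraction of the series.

The regular C-fraction coefficients are [469/264, 120/469, -4505/8442, -2345/16218, -6665/16218, -4505/23994, -8825/23994].

Taylor coefficients (expand at 0): a_0 = 469/264, a_1 = -5/11, a_2 = -25/198, a_3 = -125/1782, a_4 = -3125/64152, a_5 = -21875/577368, a_6 = -109375/3464208.
c0 = a_0 = 469/264. Peel one level at a time: if S = 1 + c*r/S' with S'(0) = 1, then c is the r-coefficient of S and S' = c*r/(S - 1).
S_1 = c0/f = 1 + (120/469)*r + (90100/659883)*r^2 + ...; c1 = 120/469.
S_2 = c1*r/(S_1 - 1) = 1 + (-4505/8442)*r + (-25/324)*r^2 + ...; c2 = -4505/8442.
S_3 = c2*r/(S_2 - 1) = 1 + (-2345/16218)*r + (-15629425/263023524)*r^2 + ...; c3 = -2345/16218.
S_4 = c3*r/(S_3 - 1) = 1 + (-6665/16218)*r + (-25/324)*r^2 + ...; c4 = -6665/16218.
S_5 = c4*r/(S_4 - 1) = 1 + (-4505/23994)*r + (-39756625/575712036)*r^2 + ...; c5 = -4505/23994.
S_6 = c5*r/(S_5 - 1) = 1 + (-8825/23994)*r + ...; c6 = -8825/23994.


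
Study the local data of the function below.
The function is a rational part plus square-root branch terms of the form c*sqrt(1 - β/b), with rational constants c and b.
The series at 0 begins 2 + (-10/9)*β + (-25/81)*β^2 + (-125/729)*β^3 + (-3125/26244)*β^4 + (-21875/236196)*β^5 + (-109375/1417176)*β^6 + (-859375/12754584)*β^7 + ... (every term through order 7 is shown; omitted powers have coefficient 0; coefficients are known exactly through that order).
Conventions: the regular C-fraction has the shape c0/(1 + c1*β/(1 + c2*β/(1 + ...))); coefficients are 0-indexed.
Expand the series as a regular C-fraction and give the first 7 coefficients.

The regular C-fraction coefficients are [2, 5/9, -5/6, -5/54, -25/54, -1/6, -7/18].

Taylor coefficients (read off): a_0 = 2, a_1 = -10/9, a_2 = -25/81, a_3 = -125/729, a_4 = -3125/26244, a_5 = -21875/236196, a_6 = -109375/1417176.
c0 = a_0 = 2. Peel one level at a time: if S = 1 + c*β/S' with S'(0) = 1, then c is the β-coefficient of S and S' = c*β/(S - 1).
S_1 = c0/f = 1 + (5/9)*β + (25/54)*β^2 + ...; c1 = 5/9.
S_2 = c1*β/(S_1 - 1) = 1 + (-5/6)*β + (-25/324)*β^2 + ...; c2 = -5/6.
S_3 = c2*β/(S_2 - 1) = 1 + (-5/54)*β + (-125/2916)*β^2 + ...; c3 = -5/54.
S_4 = c3*β/(S_3 - 1) = 1 + (-25/54)*β + (-25/324)*β^2 + ...; c4 = -25/54.
S_5 = c4*β/(S_4 - 1) = 1 + (-1/6)*β + (-7/108)*β^2 + ...; c5 = -1/6.
S_6 = c5*β/(S_5 - 1) = 1 + (-7/18)*β + ...; c6 = -7/18.


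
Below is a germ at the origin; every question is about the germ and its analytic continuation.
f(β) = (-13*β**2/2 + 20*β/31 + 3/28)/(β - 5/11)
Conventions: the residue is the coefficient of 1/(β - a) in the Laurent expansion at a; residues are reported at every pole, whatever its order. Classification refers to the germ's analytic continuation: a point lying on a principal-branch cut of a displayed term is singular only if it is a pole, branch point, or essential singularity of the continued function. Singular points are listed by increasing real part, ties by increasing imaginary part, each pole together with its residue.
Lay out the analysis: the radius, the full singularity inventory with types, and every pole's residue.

Denominator factor (β - 5/11): pole of order 1 at 5/11, modulus 5/11.
The radius of convergence is the smallest modulus among the singular points: 5/11.
At the order-1 pole 5/11 set g(β) = (β - (5/11))*f(β) = -13*β**2/2 + 20*β/31 + 3/28.
Simple pole: residue = g(a) at a = 5/11, which is -98997/105028.

Radius of convergence at 0: 5/11.
At 5/11: a pole of order 1; residue -98997/105028.


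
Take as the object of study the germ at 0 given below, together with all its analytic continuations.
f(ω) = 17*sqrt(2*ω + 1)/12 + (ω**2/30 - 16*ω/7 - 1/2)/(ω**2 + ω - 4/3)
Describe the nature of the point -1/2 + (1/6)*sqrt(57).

The point is a pole of order 1.

The denominator factor ω**2 + ω - 4/3 vanishes at -1/2 + (1/6)*sqrt(57) and appears to the power 1; the numerator there equals 887/1260 - (487/1260)*sqrt(57), nonzero, and no other factor vanishes.
The branch terms are analytic at this point.
Hence a pole whose order is the multiplicity, 1.


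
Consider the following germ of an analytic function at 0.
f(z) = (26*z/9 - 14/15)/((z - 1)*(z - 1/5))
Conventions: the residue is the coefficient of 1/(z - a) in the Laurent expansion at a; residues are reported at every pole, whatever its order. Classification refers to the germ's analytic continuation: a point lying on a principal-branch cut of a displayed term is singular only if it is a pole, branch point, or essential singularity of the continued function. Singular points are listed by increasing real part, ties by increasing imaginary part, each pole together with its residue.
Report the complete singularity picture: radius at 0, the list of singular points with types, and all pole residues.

Denominator factor (z - 1): pole of order 1 at 1, modulus 1.
Denominator factor (z - 1/5): pole of order 1 at 1/5, modulus 1/5.
The radius of convergence is the smallest modulus among the singular points: 1/5.
At the order-1 pole 1/5 set g(z) = (z - (1/5))*f(z) = (26*z/9 - 14/15)/(z - 1).
Simple pole: residue = g(a) at a = 1/5, which is 4/9.
At the order-1 pole 1 set g(z) = (z - (1))*f(z) = (26*z/9 - 14/15)/(z - 1/5).
Simple pole: residue = g(a) at a = 1, which is 22/9.
List the singular points by increasing real part (a conjugate pair: the negative imaginary part first).

Radius of convergence at 0: 1/5.
At 1/5: a pole of order 1; residue 4/9.
At 1: a pole of order 1; residue 22/9.


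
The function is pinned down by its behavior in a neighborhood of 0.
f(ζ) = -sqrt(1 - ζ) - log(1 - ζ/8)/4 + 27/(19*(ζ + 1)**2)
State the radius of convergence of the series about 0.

The radius of convergence is 1.

Denominator factor (ζ + 1)^2: pole of order 2 at -1, modulus 1.
Branch term (-1)*sqrt(1 - ζ/(1)): its argument vanishes at ζ = 1, a square-root branch point, modulus 1.
Branch term (-1/4)*log(1 - ζ/(8)): its argument vanishes at ζ = 8, a logarithmic branch point, modulus 8.
The radius of convergence is the smallest modulus among the singular points: 1.


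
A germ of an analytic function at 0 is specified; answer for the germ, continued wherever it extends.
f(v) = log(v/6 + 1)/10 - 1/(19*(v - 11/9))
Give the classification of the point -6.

The point is a logarithmic branch point.

The term (1/10)*log(1 - v/(-6)) has argument 1 - -6/(-6) = 0 at -6: a logarithmic (infinitely-sheeted) branch point; the remaining terms are analytic or single-valued there.


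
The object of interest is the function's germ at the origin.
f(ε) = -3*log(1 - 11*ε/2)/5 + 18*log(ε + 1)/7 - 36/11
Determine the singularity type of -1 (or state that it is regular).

The term (18/7)*log(1 - ε/(-1)) has argument 1 - -1/(-1) = 0 at -1: a logarithmic (infinitely-sheeted) branch point; the remaining terms are analytic or single-valued there.

The point is a logarithmic branch point.


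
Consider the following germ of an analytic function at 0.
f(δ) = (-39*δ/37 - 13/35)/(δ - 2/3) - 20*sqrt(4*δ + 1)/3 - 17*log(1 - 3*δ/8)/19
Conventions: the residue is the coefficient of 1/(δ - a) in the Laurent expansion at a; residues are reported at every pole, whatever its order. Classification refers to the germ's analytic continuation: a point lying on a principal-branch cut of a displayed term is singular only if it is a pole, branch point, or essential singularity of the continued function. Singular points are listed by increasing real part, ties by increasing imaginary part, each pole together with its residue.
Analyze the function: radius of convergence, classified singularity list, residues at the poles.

Radius of convergence at 0: 1/4.
At -1/4: an algebraic (square-root) branch point.
At 2/3: a pole of order 1; residue -1391/1295.
At 8/3: a logarithmic branch point.

Denominator factor (δ - 2/3): pole of order 1 at 2/3, modulus 2/3.
Branch term (-20/3)*sqrt(1 - δ/(-1/4)): its argument vanishes at δ = -1/4, a square-root branch point, modulus 1/4.
Branch term (-17/19)*log(1 - δ/(8/3)): its argument vanishes at δ = 8/3, a logarithmic branch point, modulus 8/3.
The radius of convergence is the smallest modulus among the singular points: 1/4.
The branch terms are analytic at 2/3 and contribute nothing to the residue; only the rational part matters.
At the order-1 pole 2/3 set g(δ) = (δ - (2/3))*(rational part) = -39*δ/37 - 13/35.
Simple pole: residue = g(a) at a = 2/3, which is -1391/1295.
List the singular points by increasing real part (a conjugate pair: the negative imaginary part first).


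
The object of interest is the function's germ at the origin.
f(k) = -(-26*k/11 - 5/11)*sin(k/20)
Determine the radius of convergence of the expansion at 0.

The factor -sin(k/20) is entire and contributes no finite singular point.
The polynomial part has no poles.
No finite singular points: the Taylor series at 0 converges everywhere.

The radius of convergence is infinite.


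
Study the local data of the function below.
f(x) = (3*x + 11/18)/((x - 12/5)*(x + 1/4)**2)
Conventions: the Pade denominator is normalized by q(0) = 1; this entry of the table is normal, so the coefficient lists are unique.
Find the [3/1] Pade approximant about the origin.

The Pade approximant has numerator coefficients [-110/27, 5676700/802089, -61192000/2940993, 361528000/8822979]; denominator coefficients [1, 3674531/3921324].

Taylor coefficients needed (expand at 0): a_0 = -110/27, a_1 = 1765/162, a_2 = -60295/1944, a_3 = 1633885/23328, a_4 = -18372655/279936.
Write the denominator as Q(x) = 1 + q1*x. Requiring Q*f - P = O(x^5) with deg P <= 3 kills the coefficients of x^4..x^4 in Q*f:
  x^4: a_4 + q1*a_3 = 0, i.e. -18372655/279936 + (1633885/23328)*q1 = 0.
Solving this linear system: q1 = 3674531/3921324.
The numerator is Q*f truncated at degree 3: P0 = a_0 = -110/27; P1 = a_1 + q1*a_0 = 5676700/802089; P2 = a_2 + q1*a_1 = -61192000/2940993; P3 = a_3 + q1*a_2 = 361528000/8822979.


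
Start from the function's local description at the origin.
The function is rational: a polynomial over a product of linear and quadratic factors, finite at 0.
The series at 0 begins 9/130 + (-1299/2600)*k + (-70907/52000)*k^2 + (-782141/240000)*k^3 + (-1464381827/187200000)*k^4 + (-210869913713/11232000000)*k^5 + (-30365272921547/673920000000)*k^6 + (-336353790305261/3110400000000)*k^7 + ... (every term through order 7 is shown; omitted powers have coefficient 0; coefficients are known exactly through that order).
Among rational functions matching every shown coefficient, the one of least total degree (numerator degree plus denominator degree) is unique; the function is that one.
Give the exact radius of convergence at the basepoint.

No rational of total degree below 4 reproduces all 8 coefficients; solving the [2/2] Pade equations on them gives f(k) = (11*k**2/10 + 33*k/10 - 9/26)/((k - 5/12)*(k + 12)), whose expansion matches every shown term.
Denominator factor (k + 12): pole of order 1 at -12, modulus 12.
Denominator factor (k - 5/12): pole of order 1 at 5/12, modulus 5/12.
The radius of convergence is the smallest modulus among the singular points: 5/12.

The radius of convergence is 5/12.


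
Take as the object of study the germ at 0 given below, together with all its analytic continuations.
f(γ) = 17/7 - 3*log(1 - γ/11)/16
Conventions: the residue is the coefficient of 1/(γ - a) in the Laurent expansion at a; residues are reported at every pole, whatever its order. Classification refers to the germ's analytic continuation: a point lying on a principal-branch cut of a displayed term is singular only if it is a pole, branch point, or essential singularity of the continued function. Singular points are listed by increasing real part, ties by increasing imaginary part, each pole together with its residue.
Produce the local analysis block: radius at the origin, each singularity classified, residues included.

Branch term (-3/16)*log(1 - γ/(11)): its argument vanishes at γ = 11, a logarithmic branch point, modulus 11.
The radius of convergence is the smallest modulus among the singular points: 11.

Radius of convergence at 0: 11.
At 11: a logarithmic branch point.


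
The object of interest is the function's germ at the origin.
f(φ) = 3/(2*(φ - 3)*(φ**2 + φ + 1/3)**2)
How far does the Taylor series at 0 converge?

The radius of convergence is (1/3)*sqrt(3).

Denominator factor (φ - 3): pole of order 1 at 3, modulus 3.
Denominator factor (φ**2 + φ + 1/3)^2: discriminant -1/3, complex-conjugate roots (-1/2) + ((1/6)*sqrt(3))*i and (-1/2) - ((1/6)*sqrt(3))*i; poles of order 2, moduli (1/3)*sqrt(3) and (1/3)*sqrt(3).
The radius of convergence is the smallest modulus among the singular points: (1/3)*sqrt(3).


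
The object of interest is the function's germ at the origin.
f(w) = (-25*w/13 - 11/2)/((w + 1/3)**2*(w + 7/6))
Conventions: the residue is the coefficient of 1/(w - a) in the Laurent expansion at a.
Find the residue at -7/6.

The residue is -1524/325.

At the order-1 pole -7/6 set g(w) = (w - (-7/6))*f(w) = (-25*w/13 - 11/2)/(w + 1/3)**2.
Simple pole: residue = g(a) at a = -7/6, which is -1524/325.
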